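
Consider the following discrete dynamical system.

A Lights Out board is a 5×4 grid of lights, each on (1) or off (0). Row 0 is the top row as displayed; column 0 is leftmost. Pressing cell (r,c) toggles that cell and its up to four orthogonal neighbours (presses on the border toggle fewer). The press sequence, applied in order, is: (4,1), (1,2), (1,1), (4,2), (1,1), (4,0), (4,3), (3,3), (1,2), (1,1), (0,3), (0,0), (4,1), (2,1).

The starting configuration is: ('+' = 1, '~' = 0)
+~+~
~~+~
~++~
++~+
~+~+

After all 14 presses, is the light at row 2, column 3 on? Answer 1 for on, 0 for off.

gen 0: +~+~
~~+~
~++~
++~+
~+~+
gen 1: +~+~
~~+~
~++~
+~~+
+~++
gen 2: +~~~
~+~+
~+~~
+~~+
+~++
gen 3: ++~~
+~++
~~~~
+~~+
+~++
gen 4: ++~~
+~++
~~~~
+~++
++~~
gen 5: +~~~
~+~+
~+~~
+~++
++~~
gen 6: +~~~
~+~+
~+~~
~~++
~~~~
gen 7: +~~~
~+~+
~+~~
~~+~
~~++
gen 8: +~~~
~+~+
~+~+
~~~+
~~+~
gen 9: +~+~
~~+~
~+++
~~~+
~~+~
gen 10: +++~
++~~
~~++
~~~+
~~+~
gen 11: ++~+
++~+
~~++
~~~+
~~+~
gen 12: ~~~+
~+~+
~~++
~~~+
~~+~
gen 13: ~~~+
~+~+
~~++
~+~+
++~~
gen 14: ~~~+
~~~+
++~+
~~~+
++~~

1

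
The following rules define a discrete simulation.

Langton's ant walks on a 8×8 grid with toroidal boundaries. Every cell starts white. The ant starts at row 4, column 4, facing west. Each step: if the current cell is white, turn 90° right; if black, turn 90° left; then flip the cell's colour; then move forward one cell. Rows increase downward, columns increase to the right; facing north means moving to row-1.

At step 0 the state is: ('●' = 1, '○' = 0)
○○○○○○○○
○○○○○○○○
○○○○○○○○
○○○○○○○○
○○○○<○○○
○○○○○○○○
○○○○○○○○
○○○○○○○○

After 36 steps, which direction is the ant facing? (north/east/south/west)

east

step 0: ○○○○○○○○
○○○○○○○○
○○○○○○○○
○○○○○○○○
○○○○<○○○
○○○○○○○○
○○○○○○○○
○○○○○○○○
step 1: ○○○○○○○○
○○○○○○○○
○○○○○○○○
○○○○^○○○
○○○○●○○○
○○○○○○○○
○○○○○○○○
○○○○○○○○
step 2: ○○○○○○○○
○○○○○○○○
○○○○○○○○
○○○○●>○○
○○○○●○○○
○○○○○○○○
○○○○○○○○
○○○○○○○○
step 3: ○○○○○○○○
○○○○○○○○
○○○○○○○○
○○○○●●○○
○○○○●v○○
○○○○○○○○
○○○○○○○○
○○○○○○○○
step 4: ○○○○○○○○
○○○○○○○○
○○○○○○○○
○○○○●●○○
○○○○<●○○
○○○○○○○○
○○○○○○○○
○○○○○○○○
step 5: ○○○○○○○○
○○○○○○○○
○○○○○○○○
○○○○●●○○
○○○○○●○○
○○○○v○○○
○○○○○○○○
○○○○○○○○
step 6: ○○○○○○○○
○○○○○○○○
○○○○○○○○
○○○○●●○○
○○○○○●○○
○○○<●○○○
○○○○○○○○
○○○○○○○○
step 7: ○○○○○○○○
○○○○○○○○
○○○○○○○○
○○○○●●○○
○○○^○●○○
○○○●●○○○
○○○○○○○○
○○○○○○○○
step 8: ○○○○○○○○
○○○○○○○○
○○○○○○○○
○○○○●●○○
○○○●>●○○
○○○●●○○○
○○○○○○○○
○○○○○○○○
step 9: ○○○○○○○○
○○○○○○○○
○○○○○○○○
○○○○●●○○
○○○●●●○○
○○○●v○○○
○○○○○○○○
○○○○○○○○
step 10: ○○○○○○○○
○○○○○○○○
○○○○○○○○
○○○○●●○○
○○○●●●○○
○○○●○>○○
○○○○○○○○
○○○○○○○○
step 11: ○○○○○○○○
○○○○○○○○
○○○○○○○○
○○○○●●○○
○○○●●●○○
○○○●○●○○
○○○○○v○○
○○○○○○○○
step 12: ○○○○○○○○
○○○○○○○○
○○○○○○○○
○○○○●●○○
○○○●●●○○
○○○●○●○○
○○○○<●○○
○○○○○○○○
step 13: ○○○○○○○○
○○○○○○○○
○○○○○○○○
○○○○●●○○
○○○●●●○○
○○○●^●○○
○○○○●●○○
○○○○○○○○
step 14: ○○○○○○○○
○○○○○○○○
○○○○○○○○
○○○○●●○○
○○○●●●○○
○○○●●>○○
○○○○●●○○
○○○○○○○○
step 15: ○○○○○○○○
○○○○○○○○
○○○○○○○○
○○○○●●○○
○○○●●^○○
○○○●●○○○
○○○○●●○○
○○○○○○○○
step 16: ○○○○○○○○
○○○○○○○○
○○○○○○○○
○○○○●●○○
○○○●<○○○
○○○●●○○○
○○○○●●○○
○○○○○○○○
step 17: ○○○○○○○○
○○○○○○○○
○○○○○○○○
○○○○●●○○
○○○●○○○○
○○○●v○○○
○○○○●●○○
○○○○○○○○
step 18: ○○○○○○○○
○○○○○○○○
○○○○○○○○
○○○○●●○○
○○○●○○○○
○○○●○>○○
○○○○●●○○
○○○○○○○○
step 19: ○○○○○○○○
○○○○○○○○
○○○○○○○○
○○○○●●○○
○○○●○○○○
○○○●○●○○
○○○○●v○○
○○○○○○○○
step 20: ○○○○○○○○
○○○○○○○○
○○○○○○○○
○○○○●●○○
○○○●○○○○
○○○●○●○○
○○○○●○>○
○○○○○○○○
step 21: ○○○○○○○○
○○○○○○○○
○○○○○○○○
○○○○●●○○
○○○●○○○○
○○○●○●○○
○○○○●○●○
○○○○○○v○
step 22: ○○○○○○○○
○○○○○○○○
○○○○○○○○
○○○○●●○○
○○○●○○○○
○○○●○●○○
○○○○●○●○
○○○○○<●○
step 23: ○○○○○○○○
○○○○○○○○
○○○○○○○○
○○○○●●○○
○○○●○○○○
○○○●○●○○
○○○○●^●○
○○○○○●●○
step 24: ○○○○○○○○
○○○○○○○○
○○○○○○○○
○○○○●●○○
○○○●○○○○
○○○●○●○○
○○○○●●>○
○○○○○●●○
step 25: ○○○○○○○○
○○○○○○○○
○○○○○○○○
○○○○●●○○
○○○●○○○○
○○○●○●^○
○○○○●●○○
○○○○○●●○
step 26: ○○○○○○○○
○○○○○○○○
○○○○○○○○
○○○○●●○○
○○○●○○○○
○○○●○●●>
○○○○●●○○
○○○○○●●○
step 27: ○○○○○○○○
○○○○○○○○
○○○○○○○○
○○○○●●○○
○○○●○○○○
○○○●○●●●
○○○○●●○v
○○○○○●●○
step 28: ○○○○○○○○
○○○○○○○○
○○○○○○○○
○○○○●●○○
○○○●○○○○
○○○●○●●●
○○○○●●<●
○○○○○●●○
step 29: ○○○○○○○○
○○○○○○○○
○○○○○○○○
○○○○●●○○
○○○●○○○○
○○○●○●^●
○○○○●●●●
○○○○○●●○
step 30: ○○○○○○○○
○○○○○○○○
○○○○○○○○
○○○○●●○○
○○○●○○○○
○○○●○<○●
○○○○●●●●
○○○○○●●○
step 31: ○○○○○○○○
○○○○○○○○
○○○○○○○○
○○○○●●○○
○○○●○○○○
○○○●○○○●
○○○○●v●●
○○○○○●●○
step 32: ○○○○○○○○
○○○○○○○○
○○○○○○○○
○○○○●●○○
○○○●○○○○
○○○●○○○●
○○○○●○>●
○○○○○●●○
step 33: ○○○○○○○○
○○○○○○○○
○○○○○○○○
○○○○●●○○
○○○●○○○○
○○○●○○^●
○○○○●○○●
○○○○○●●○
step 34: ○○○○○○○○
○○○○○○○○
○○○○○○○○
○○○○●●○○
○○○●○○○○
○○○●○○●>
○○○○●○○●
○○○○○●●○
step 35: ○○○○○○○○
○○○○○○○○
○○○○○○○○
○○○○●●○○
○○○●○○○^
○○○●○○●○
○○○○●○○●
○○○○○●●○
step 36: ○○○○○○○○
○○○○○○○○
○○○○○○○○
○○○○●●○○
>○○●○○○●
○○○●○○●○
○○○○●○○●
○○○○○●●○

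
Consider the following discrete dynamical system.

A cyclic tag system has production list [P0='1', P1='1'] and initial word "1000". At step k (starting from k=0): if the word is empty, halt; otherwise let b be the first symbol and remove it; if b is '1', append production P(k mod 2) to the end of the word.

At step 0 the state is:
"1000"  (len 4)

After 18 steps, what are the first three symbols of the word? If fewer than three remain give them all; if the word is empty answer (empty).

1

k=0  "1000"  (len 4)
k=1  "0001"  (len 4)
k=2  "001"  (len 3)
k=3  "01"  (len 2)
k=4  "1"  (len 1)
k=5  "1"  (len 1)
k=6  "1"  (len 1)
k=7  "1"  (len 1)
k=8  "1"  (len 1)
k=9  "1"  (len 1)
k=10  "1"  (len 1)
k=11  "1"  (len 1)
k=12  "1"  (len 1)
k=13  "1"  (len 1)
k=14  "1"  (len 1)
k=15  "1"  (len 1)
k=16  "1"  (len 1)
k=17  "1"  (len 1)
k=18  "1"  (len 1)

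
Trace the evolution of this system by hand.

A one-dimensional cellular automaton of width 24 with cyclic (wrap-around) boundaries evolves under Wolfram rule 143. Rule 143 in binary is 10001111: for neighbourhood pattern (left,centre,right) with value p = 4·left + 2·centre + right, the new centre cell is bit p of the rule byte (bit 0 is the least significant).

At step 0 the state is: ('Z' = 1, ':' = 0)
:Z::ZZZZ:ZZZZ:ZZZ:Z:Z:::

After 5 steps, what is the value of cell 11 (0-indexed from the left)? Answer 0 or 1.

1

k=0  :Z::ZZZZ:ZZZZ:ZZZ:Z:Z:::
k=1  ZZ:ZZZZ::ZZZ::ZZ::Z:Z:ZZ
k=2  Z::ZZZ::ZZZ::ZZ::ZZ:Z:ZZ
k=3  ::ZZZ::ZZZ::ZZ::ZZ::Z:ZZ
k=4  :ZZZ::ZZZ::ZZ::ZZ::ZZ:Z:
k=5  ZZZ::ZZZ::ZZ::ZZ::ZZ::Z:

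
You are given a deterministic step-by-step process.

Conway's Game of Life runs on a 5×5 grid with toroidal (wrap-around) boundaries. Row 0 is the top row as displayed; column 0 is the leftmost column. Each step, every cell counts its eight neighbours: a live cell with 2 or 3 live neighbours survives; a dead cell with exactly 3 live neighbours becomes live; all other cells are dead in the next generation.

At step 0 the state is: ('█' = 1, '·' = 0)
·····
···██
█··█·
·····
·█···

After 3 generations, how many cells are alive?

4

gen 0: ·····
···██
█··█·
·····
·█···
gen 1: ·····
···██
···█·
·····
·····
gen 2: ·····
···██
···██
·····
·····
gen 3: ·····
···██
···██
·····
·····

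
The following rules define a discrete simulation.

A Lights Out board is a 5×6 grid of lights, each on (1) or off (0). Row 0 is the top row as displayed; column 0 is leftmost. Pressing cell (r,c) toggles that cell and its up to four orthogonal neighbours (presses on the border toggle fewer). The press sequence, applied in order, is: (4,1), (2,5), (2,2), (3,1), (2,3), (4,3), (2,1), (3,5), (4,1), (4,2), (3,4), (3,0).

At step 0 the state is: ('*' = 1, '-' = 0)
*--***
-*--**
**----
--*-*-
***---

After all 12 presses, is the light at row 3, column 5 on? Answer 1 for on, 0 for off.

t=0: *--***
-*--**
**----
--*-*-
***---
t=1: *--***
-*--**
**----
-**-*-
------
t=2: *--***
-*--*-
**--**
-**-**
------
t=3: *--***
-**-*-
*-****
-*--**
------
t=4: *--***
-**-*-
******
*-*-**
-*----
t=5: *--***
-****-
**---*
*-****
-*----
t=6: *--***
-****-
**---*
*-*-**
-****-
t=7: *--***
--***-
--*--*
***-**
-****-
t=8: *--***
--***-
--*---
***---
-*****
t=9: *--***
--***-
--*---
*-*---
*--***
t=10: *--***
--***-
--*---
*-----
***-**
t=11: *--***
--***-
--*-*-
*--***
***--*
t=12: *--***
--***-
*-*-*-
-*-***
-**--*

1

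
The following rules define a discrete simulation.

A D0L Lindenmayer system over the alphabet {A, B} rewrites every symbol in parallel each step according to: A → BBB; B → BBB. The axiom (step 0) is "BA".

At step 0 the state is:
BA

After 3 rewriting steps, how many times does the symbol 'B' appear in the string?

k=0  BA
k=1  BBBBBB
k=2  BBBBBBBBBBBBBBBBBB
k=3  BBBBBBBBBBBBBBBBBBBBBBBBBBBBBBBBBBBBBBBBBBBBBBBBBBBBBB

54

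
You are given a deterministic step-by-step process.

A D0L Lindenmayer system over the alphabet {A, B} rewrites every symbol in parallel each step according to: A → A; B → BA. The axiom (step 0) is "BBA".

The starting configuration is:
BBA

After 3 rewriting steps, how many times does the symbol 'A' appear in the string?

7

gen 0: BBA
gen 1: BABAA
gen 2: BAABAAA
gen 3: BAAABAAAA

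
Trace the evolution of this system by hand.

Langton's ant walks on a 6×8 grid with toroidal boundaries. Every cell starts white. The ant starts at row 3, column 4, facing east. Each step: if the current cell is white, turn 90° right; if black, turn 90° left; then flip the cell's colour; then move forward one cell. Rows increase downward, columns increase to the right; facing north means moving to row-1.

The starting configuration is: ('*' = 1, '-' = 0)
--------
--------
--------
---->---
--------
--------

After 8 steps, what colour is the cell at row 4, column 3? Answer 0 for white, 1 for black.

1

gen 0: --------
--------
--------
---->---
--------
--------
gen 1: --------
--------
--------
----*---
----v---
--------
gen 2: --------
--------
--------
----*---
---<*---
--------
gen 3: --------
--------
--------
---^*---
---**---
--------
gen 4: --------
--------
--------
---*>---
---**---
--------
gen 5: --------
--------
----^---
---*----
---**---
--------
gen 6: --------
--------
----*>--
---*----
---**---
--------
gen 7: --------
--------
----**--
---*-v--
---**---
--------
gen 8: --------
--------
----**--
---*<*--
---**---
--------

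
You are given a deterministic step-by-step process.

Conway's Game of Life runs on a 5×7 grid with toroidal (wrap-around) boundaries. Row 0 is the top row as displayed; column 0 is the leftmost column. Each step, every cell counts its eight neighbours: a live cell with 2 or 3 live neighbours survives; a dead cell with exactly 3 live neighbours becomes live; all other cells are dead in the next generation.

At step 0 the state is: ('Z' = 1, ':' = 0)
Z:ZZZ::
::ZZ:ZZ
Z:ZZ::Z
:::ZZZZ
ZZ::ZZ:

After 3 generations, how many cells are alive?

6

gen 0: Z:ZZZ::
::ZZ:ZZ
Z:ZZ::Z
:::ZZZZ
ZZ::ZZ:
gen 1: Z::::::
:::::Z:
ZZ:::::
:::::::
ZZ:::::
gen 2: ZZ::::Z
ZZ::::Z
:::::::
:::::::
ZZ:::::
gen 3: ::Z::::
:Z::::Z
Z::::::
:::::::
:Z::::Z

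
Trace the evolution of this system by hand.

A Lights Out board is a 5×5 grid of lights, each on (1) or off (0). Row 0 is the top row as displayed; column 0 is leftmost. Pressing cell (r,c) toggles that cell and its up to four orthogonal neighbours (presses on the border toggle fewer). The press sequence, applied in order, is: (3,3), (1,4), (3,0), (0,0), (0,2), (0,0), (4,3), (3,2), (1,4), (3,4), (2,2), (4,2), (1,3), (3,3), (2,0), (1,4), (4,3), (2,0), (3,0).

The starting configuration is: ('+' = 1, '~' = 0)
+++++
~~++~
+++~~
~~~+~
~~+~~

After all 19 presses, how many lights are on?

13

[0] +++++
~~++~
+++~~
~~~+~
~~+~~
[1] +++++
~~++~
++++~
~~+~+
~~++~
[2] ++++~
~~+~+
+++++
~~+~+
~~++~
[3] ++++~
~~+~+
~++++
+++~+
+~++~
[4] ~~++~
+~+~+
~++++
+++~+
+~++~
[5] ~+~~~
+~~~+
~++++
+++~+
+~++~
[6] +~~~~
~~~~+
~++++
+++~+
+~++~
[7] +~~~~
~~~~+
~++++
+++++
+~~~+
[8] +~~~~
~~~~+
~+~++
+~~~+
+~+~+
[9] +~~~+
~~~+~
~+~+~
+~~~+
+~+~+
[10] +~~~+
~~~+~
~+~++
+~~+~
+~+~~
[11] +~~~+
~~++~
~~+~+
+~++~
+~+~~
[12] +~~~+
~~++~
~~+~+
+~~+~
++~+~
[13] +~~++
~~~~+
~~+++
+~~+~
++~+~
[14] +~~++
~~~~+
~~+~+
+~+~+
++~~~
[15] +~~++
+~~~+
+++~+
~~+~+
++~~~
[16] +~~+~
+~~+~
+++~~
~~+~+
++~~~
[17] +~~+~
+~~+~
+++~~
~~+++
+++++
[18] +~~+~
~~~+~
~~+~~
+~+++
+++++
[19] +~~+~
~~~+~
+~+~~
~++++
~++++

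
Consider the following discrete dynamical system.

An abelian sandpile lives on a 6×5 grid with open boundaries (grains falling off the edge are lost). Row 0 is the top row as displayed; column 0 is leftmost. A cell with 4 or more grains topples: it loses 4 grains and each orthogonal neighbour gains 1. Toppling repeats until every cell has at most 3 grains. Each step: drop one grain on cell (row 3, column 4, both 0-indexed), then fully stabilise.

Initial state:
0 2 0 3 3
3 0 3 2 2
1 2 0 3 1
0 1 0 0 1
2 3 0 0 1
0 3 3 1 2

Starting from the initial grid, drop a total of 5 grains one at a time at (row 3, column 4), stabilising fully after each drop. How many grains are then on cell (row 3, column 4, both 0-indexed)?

2

0) 0 2 0 3 3
3 0 3 2 2
1 2 0 3 1
0 1 0 0 1
2 3 0 0 1
0 3 3 1 2
1) 0 2 0 3 3
3 0 3 2 2
1 2 0 3 1
0 1 0 0 2
2 3 0 0 1
0 3 3 1 2
2) 0 2 0 3 3
3 0 3 2 2
1 2 0 3 1
0 1 0 0 3
2 3 0 0 1
0 3 3 1 2
3) 0 2 0 3 3
3 0 3 2 2
1 2 0 3 2
0 1 0 1 0
2 3 0 0 2
0 3 3 1 2
4) 0 2 0 3 3
3 0 3 2 2
1 2 0 3 2
0 1 0 1 1
2 3 0 0 2
0 3 3 1 2
5) 0 2 0 3 3
3 0 3 2 2
1 2 0 3 2
0 1 0 1 2
2 3 0 0 2
0 3 3 1 2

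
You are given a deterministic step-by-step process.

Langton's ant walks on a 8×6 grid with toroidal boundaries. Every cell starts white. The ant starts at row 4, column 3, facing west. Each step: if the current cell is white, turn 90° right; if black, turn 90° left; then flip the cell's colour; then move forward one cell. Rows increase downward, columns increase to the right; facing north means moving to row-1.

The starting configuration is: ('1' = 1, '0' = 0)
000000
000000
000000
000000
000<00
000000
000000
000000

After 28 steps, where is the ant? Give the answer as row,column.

6,5

0) 000000
000000
000000
000000
000<00
000000
000000
000000
1) 000000
000000
000000
000^00
000100
000000
000000
000000
2) 000000
000000
000000
0001>0
000100
000000
000000
000000
3) 000000
000000
000000
000110
0001v0
000000
000000
000000
4) 000000
000000
000000
000110
000<10
000000
000000
000000
5) 000000
000000
000000
000110
000010
000v00
000000
000000
6) 000000
000000
000000
000110
000010
00<100
000000
000000
7) 000000
000000
000000
000110
00^010
001100
000000
000000
8) 000000
000000
000000
000110
001>10
001100
000000
000000
9) 000000
000000
000000
000110
001110
001v00
000000
000000
10) 000000
000000
000000
000110
001110
0010>0
000000
000000
11) 000000
000000
000000
000110
001110
001010
0000v0
000000
12) 000000
000000
000000
000110
001110
001010
000<10
000000
13) 000000
000000
000000
000110
001110
001^10
000110
000000
14) 000000
000000
000000
000110
001110
0011>0
000110
000000
15) 000000
000000
000000
000110
0011^0
001100
000110
000000
16) 000000
000000
000000
000110
001<00
001100
000110
000000
17) 000000
000000
000000
000110
001000
001v00
000110
000000
18) 000000
000000
000000
000110
001000
0010>0
000110
000000
19) 000000
000000
000000
000110
001000
001010
0001v0
000000
20) 000000
000000
000000
000110
001000
001010
00010>
000000
21) 000000
000000
000000
000110
001000
001010
000101
00000v
22) 000000
000000
000000
000110
001000
001010
000101
0000<1
23) 000000
000000
000000
000110
001000
001010
0001^1
000011
24) 000000
000000
000000
000110
001000
001010
00011>
000011
25) 000000
000000
000000
000110
001000
00101^
000110
000011
26) 000000
000000
000000
000110
001000
>01011
000110
000011
27) 000000
000000
000000
000110
001000
101011
v00110
000011
28) 000000
000000
000000
000110
001000
101011
10011<
000011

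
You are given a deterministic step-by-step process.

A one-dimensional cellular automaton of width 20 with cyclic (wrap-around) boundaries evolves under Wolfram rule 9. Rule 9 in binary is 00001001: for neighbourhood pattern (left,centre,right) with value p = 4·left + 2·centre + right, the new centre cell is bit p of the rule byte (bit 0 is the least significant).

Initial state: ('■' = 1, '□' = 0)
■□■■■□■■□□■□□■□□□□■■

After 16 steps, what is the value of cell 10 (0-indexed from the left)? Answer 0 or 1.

step 0: ■□■■■□■■□□■□□■□□□□■■
step 1: □□■□□□■□□□□□□□□■■□■□
step 2: ■□□□■□□□■■■■■■□■□□□□
step 3: □□■□□□■□■□□□□□□□□■■□
step 4: ■□□□■□□□□□■■■■■■□■□□
step 5: □□■□□□■■■□■□□□□□□□□□
step 6: ■□□□■□■□□□□□■■■■■■■■
step 7: □□■□□□□□■■■□■□□□□□□□
step 8: ■□□□■■■□■□□□□□■■■■■■
step 9: □□■□■□□□□□■■■□■□□□□□
step 10: ■□□□□□■■■□■□□□□□■■■■
step 11: □□■■■□■□□□□□■■■□■□□□
step 12: ■□■□□□□□■■■□■□□□□□■■
step 13: □□□□■■■□■□□□□□■■■□■□
step 14: ■■■□■□□□□□■■■□■□□□□□
step 15: ■□□□□□■■■□■□□□□□■■■□
step 16: □□■■■□■□□□□□■■■□■□□□

0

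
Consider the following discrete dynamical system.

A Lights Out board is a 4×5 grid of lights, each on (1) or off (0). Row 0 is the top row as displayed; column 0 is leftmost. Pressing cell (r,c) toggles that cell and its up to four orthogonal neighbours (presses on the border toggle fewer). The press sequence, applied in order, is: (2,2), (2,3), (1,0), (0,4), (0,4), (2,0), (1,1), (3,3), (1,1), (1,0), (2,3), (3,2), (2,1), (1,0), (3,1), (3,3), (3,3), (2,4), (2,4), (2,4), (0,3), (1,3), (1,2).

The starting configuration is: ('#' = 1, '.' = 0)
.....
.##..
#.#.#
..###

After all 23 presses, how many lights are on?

8

0) .....
.##..
#.#.#
..###
1) .....
.#...
##.##
...##
2) .....
.#.#.
###..
....#
3) #....
#..#.
.##..
....#
4) #..##
#..##
.##..
....#
5) #....
#..#.
.##..
....#
6) #....
...#.
#.#..
#...#
7) ##...
####.
###..
#...#
8) ##...
####.
####.
#.##.
9) #....
...#.
#.##.
#.##.
10) .....
##.#.
..##.
#.##.
11) .....
##...
....#
#.#..
12) .....
##...
..#.#
##.#.
13) .....
#....
##..#
#..#.
14) #....
.#...
.#..#
#..#.
15) #....
.#...
....#
.###.
16) #....
.#...
...##
.#..#
17) #....
.#...
....#
.###.
18) #....
.#..#
...#.
.####
19) #....
.#...
....#
.###.
20) #....
.#..#
...#.
.####
21) #.###
.#.##
...#.
.####
22) #.#.#
.##..
.....
.####
23) #...#
...#.
..#..
.####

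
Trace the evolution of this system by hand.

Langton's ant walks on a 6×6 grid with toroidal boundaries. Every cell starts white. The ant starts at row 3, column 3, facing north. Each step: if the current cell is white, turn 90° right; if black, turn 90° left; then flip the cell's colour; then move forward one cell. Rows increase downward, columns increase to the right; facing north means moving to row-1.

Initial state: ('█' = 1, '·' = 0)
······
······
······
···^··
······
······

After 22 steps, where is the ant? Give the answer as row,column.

4,0

t=0: ······
······
······
···^··
······
······
t=1: ······
······
······
···█>·
······
······
t=2: ······
······
······
···██·
····v·
······
t=3: ······
······
······
···██·
···<█·
······
t=4: ······
······
······
···^█·
···██·
······
t=5: ······
······
······
··<·█·
···██·
······
t=6: ······
······
··^···
··█·█·
···██·
······
t=7: ······
······
··█>··
··█·█·
···██·
······
t=8: ······
······
··██··
··█v█·
···██·
······
t=9: ······
······
··██··
··<██·
···██·
······
t=10: ······
······
··██··
···██·
··v██·
······
t=11: ······
······
··██··
···██·
·<███·
······
t=12: ······
······
··██··
·^·██·
·████·
······
t=13: ······
······
··██··
·█>██·
·████·
······
t=14: ······
······
··██··
·████·
·█v██·
······
t=15: ······
······
··██··
·████·
·█·>█·
······
t=16: ······
······
··██··
·██^█·
·█··█·
······
t=17: ······
······
··██··
·█<·█·
·█··█·
······
t=18: ······
······
··██··
·█··█·
·█v·█·
······
t=19: ······
······
··██··
·█··█·
·<█·█·
······
t=20: ······
······
··██··
·█··█·
··█·█·
·v····
t=21: ······
······
··██··
·█··█·
··█·█·
<█····
t=22: ······
······
··██··
·█··█·
^·█·█·
██····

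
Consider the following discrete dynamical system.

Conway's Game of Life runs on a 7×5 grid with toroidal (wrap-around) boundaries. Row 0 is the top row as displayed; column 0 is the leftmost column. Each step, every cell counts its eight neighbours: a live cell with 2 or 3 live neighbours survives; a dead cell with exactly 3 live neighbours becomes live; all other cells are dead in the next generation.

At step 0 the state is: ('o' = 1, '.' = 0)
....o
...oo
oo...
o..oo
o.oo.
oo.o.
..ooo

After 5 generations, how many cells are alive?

2

gen 0: ....o
...oo
oo...
o..oo
o.oo.
oo.o.
..ooo
gen 1: o.o..
...oo
.oo..
...o.
.....
o....
.oo..
gen 2: o.o.o
o..oo
..o.o
..o..
.....
.o...
o.o..
gen 3: ..o..
..o..
ooo.o
...o.
.....
.o...
o.ooo
gen 4: ..o.o
o.o..
ooo.o
ooooo
.....
ooooo
o.ooo
gen 5: ..o..
..o..
.....
.....
.....
.....
.....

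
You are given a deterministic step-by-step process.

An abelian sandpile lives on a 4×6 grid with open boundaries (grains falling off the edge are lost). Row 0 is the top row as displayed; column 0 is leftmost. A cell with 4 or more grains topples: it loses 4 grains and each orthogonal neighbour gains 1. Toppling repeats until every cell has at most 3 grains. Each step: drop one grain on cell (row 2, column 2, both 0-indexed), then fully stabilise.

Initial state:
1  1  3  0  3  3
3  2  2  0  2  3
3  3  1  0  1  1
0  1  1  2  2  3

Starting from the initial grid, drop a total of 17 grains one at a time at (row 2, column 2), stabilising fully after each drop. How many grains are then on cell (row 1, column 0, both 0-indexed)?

t=0: 1  1  3  0  3  3
3  2  2  0  2  3
3  3  1  0  1  1
0  1  1  2  2  3
t=1: 1  1  3  0  3  3
3  2  2  0  2  3
3  3  2  0  1  1
0  1  1  2  2  3
t=2: 1  1  3  0  3  3
3  2  2  0  2  3
3  3  3  0  1  1
0  1  1  2  2  3
t=3: 2  3  0  1  3  3
1  1  1  1  2  3
1  2  2  1  1  1
1  2  2  2  2  3
t=4: 2  3  0  1  3  3
1  1  1  1  2  3
1  2  3  1  1  1
1  2  2  2  2  3
t=5: 2  3  0  1  3  3
1  1  2  1  2  3
1  3  0  2  1  1
1  2  3  2  2  3
t=6: 2  3  0  1  3  3
1  1  2  1  2  3
1  3  1  2  1  1
1  2  3  2  2  3
t=7: 2  3  0  1  3  3
1  1  2  1  2  3
1  3  2  2  1  1
1  2  3  2  2  3
t=8: 2  3  0  1  3  3
1  1  2  1  2  3
1  3  3  2  1  1
1  2  3  2  2  3
t=9: 2  3  0  1  3  3
1  2  3  1  2  3
2  1  2  3  1  1
2  0  1  3  2  3
t=10: 2  3  0  1  3  3
1  2  3  1  2  3
2  1  3  3  1  1
2  0  1  3  2  3
t=11: 2  3  1  1  3  3
1  3  0  3  2  3
2  2  2  1  2  1
2  0  3  0  3  3
t=12: 2  3  1  1  3  3
1  3  0  3  2  3
2  2  3  1  2  1
2  0  3  0  3  3
t=13: 2  3  1  1  3  3
1  3  1  3  2  3
2  3  1  2  2  1
2  1  0  1  3  3
t=14: 2  3  1  1  3  3
1  3  1  3  2  3
2  3  2  2  2  1
2  1  0  1  3  3
t=15: 2  3  1  1  3  3
1  3  1  3  2  3
2  3  3  2  2  1
2  1  0  1  3  3
t=16: 3  0  2  1  3  3
2  1  3  3  2  3
3  1  1  3  2  1
2  2  1  1  3  3
t=17: 3  0  2  1  3  3
2  1  3  3  2  3
3  1  2  3  2  1
2  2  1  1  3  3

2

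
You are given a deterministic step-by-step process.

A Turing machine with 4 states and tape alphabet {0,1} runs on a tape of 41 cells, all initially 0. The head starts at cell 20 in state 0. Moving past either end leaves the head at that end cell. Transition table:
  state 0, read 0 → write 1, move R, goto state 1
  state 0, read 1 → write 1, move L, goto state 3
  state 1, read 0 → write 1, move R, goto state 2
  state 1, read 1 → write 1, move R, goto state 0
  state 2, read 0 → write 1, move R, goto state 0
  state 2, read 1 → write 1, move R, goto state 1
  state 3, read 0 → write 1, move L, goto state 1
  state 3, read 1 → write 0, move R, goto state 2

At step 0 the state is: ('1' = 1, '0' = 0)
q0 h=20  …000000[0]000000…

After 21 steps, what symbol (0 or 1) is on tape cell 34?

1

[0] q0 h=20  …000000[0]000000…
[1] q1 h=21  …000001[0]000000…
[2] q2 h=22  …000011[0]000000…
[3] q0 h=23  …000111[0]000000…
[4] q1 h=24  …001111[0]000000…
[5] q2 h=25  …011111[0]000000…
[6] q0 h=26  …111111[0]000000…
[7] q1 h=27  …111111[0]000000…
[8] q2 h=28  …111111[0]000000…
[9] q0 h=29  …111111[0]000000…
[10] q1 h=30  …111111[0]000000…
[11] q2 h=31  …111111[0]000000…
[12] q0 h=32  …111111[0]000000…
[13] q1 h=33  …111111[0]000000…
[14] q2 h=34  …111111[0]000000|
[15] q0 h=35  …111111[0]00000|
[16] q1 h=36  …111111[0]0000|
[17] q2 h=37  …111111[0]000|
[18] q0 h=38  …111111[0]00|
[19] q1 h=39  …111111[0]0|
[20] q2 h=40  …111111[0]|
[21] q0 h=40  …111111[1]|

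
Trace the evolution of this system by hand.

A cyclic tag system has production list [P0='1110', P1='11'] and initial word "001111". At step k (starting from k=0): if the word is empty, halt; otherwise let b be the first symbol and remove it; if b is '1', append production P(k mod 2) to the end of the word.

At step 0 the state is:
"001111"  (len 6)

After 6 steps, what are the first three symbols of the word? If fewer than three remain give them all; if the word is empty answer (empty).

111

0) "001111"  (len 6)
1) "01111"  (len 5)
2) "1111"  (len 4)
3) "1111110"  (len 7)
4) "11111011"  (len 8)
5) "11110111110"  (len 11)
6) "111011111011"  (len 12)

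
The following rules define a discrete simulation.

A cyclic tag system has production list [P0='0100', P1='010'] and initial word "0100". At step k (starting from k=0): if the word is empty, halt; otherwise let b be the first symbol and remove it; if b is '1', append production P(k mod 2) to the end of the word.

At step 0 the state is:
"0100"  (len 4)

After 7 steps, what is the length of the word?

3

step 0: "0100"  (len 4)
step 1: "100"  (len 3)
step 2: "00010"  (len 5)
step 3: "0010"  (len 4)
step 4: "010"  (len 3)
step 5: "10"  (len 2)
step 6: "0010"  (len 4)
step 7: "010"  (len 3)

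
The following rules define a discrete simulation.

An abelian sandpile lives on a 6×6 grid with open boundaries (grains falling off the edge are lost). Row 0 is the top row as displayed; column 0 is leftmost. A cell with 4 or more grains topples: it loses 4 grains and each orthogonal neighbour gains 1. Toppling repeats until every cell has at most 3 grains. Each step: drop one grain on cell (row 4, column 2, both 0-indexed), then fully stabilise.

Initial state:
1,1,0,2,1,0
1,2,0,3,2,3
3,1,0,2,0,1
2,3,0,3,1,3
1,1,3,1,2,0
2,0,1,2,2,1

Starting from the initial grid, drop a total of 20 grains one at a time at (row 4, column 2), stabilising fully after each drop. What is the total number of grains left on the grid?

k=0  1,1,0,2,1,0
1,2,0,3,2,3
3,1,0,2,0,1
2,3,0,3,1,3
1,1,3,1,2,0
2,0,1,2,2,1
k=1  1,1,0,2,1,0
1,2,0,3,2,3
3,1,0,2,0,1
2,3,1,3,1,3
1,2,0,2,2,0
2,0,2,2,2,1
k=2  1,1,0,2,1,0
1,2,0,3,2,3
3,1,0,2,0,1
2,3,1,3,1,3
1,2,1,2,2,0
2,0,2,2,2,1
k=3  1,1,0,2,1,0
1,2,0,3,2,3
3,1,0,2,0,1
2,3,1,3,1,3
1,2,2,2,2,0
2,0,2,2,2,1
k=4  1,1,0,2,1,0
1,2,0,3,2,3
3,1,0,2,0,1
2,3,1,3,1,3
1,2,3,2,2,0
2,0,2,2,2,1
k=5  1,1,0,2,1,0
1,2,0,3,2,3
3,1,0,2,0,1
2,3,2,3,1,3
1,3,0,3,2,0
2,0,3,2,2,1
k=6  1,1,0,2,1,0
1,2,0,3,2,3
3,1,0,2,0,1
2,3,2,3,1,3
1,3,1,3,2,0
2,0,3,2,2,1
k=7  1,1,0,2,1,0
1,2,0,3,2,3
3,1,0,2,0,1
2,3,2,3,1,3
1,3,2,3,2,0
2,0,3,2,2,1
k=8  1,1,0,2,1,0
1,2,0,3,2,3
3,1,0,2,0,1
2,3,2,3,1,3
1,3,3,3,2,0
2,0,3,2,2,1
k=9  1,1,0,2,1,0
1,2,0,3,2,3
3,2,1,3,0,1
3,1,2,1,2,3
2,2,0,3,3,0
2,2,2,0,3,1
k=10  1,1,0,2,1,0
1,2,0,3,2,3
3,2,1,3,0,1
3,1,2,1,2,3
2,2,1,3,3,0
2,2,2,0,3,1
k=11  1,1,0,2,1,0
1,2,0,3,2,3
3,2,1,3,0,1
3,1,2,1,2,3
2,2,2,3,3,0
2,2,2,0,3,1
k=12  1,1,0,2,1,0
1,2,0,3,2,3
3,2,1,3,0,1
3,1,2,1,2,3
2,2,3,3,3,0
2,2,2,0,3,1
k=13  1,1,0,2,1,0
1,2,0,3,2,3
3,2,1,3,0,1
3,1,3,2,3,3
2,3,1,1,1,1
2,2,3,2,0,2
k=14  1,1,0,2,1,0
1,2,0,3,2,3
3,2,1,3,0,1
3,1,3,2,3,3
2,3,2,1,1,1
2,2,3,2,0,2
k=15  1,1,0,2,1,0
1,2,0,3,2,3
3,2,1,3,0,1
3,1,3,2,3,3
2,3,3,1,1,1
2,2,3,2,0,2
k=16  1,1,0,2,1,0
1,2,0,3,2,3
3,2,2,3,0,1
3,3,0,3,3,3
3,1,3,2,1,1
3,0,1,3,0,2
k=17  1,1,0,2,1,0
1,2,0,3,2,3
3,2,2,3,0,1
3,3,1,3,3,3
3,2,0,3,1,1
3,0,2,3,0,2
k=18  1,1,0,2,1,0
1,2,0,3,2,3
3,2,2,3,0,1
3,3,1,3,3,3
3,2,1,3,1,1
3,0,2,3,0,2
k=19  1,1,0,2,1,0
1,2,0,3,2,3
3,2,2,3,0,1
3,3,1,3,3,3
3,2,2,3,1,1
3,0,2,3,0,2
k=20  1,1,0,2,1,0
1,2,0,3,2,3
3,2,2,3,0,1
3,3,1,3,3,3
3,2,3,3,1,1
3,0,2,3,0,2

66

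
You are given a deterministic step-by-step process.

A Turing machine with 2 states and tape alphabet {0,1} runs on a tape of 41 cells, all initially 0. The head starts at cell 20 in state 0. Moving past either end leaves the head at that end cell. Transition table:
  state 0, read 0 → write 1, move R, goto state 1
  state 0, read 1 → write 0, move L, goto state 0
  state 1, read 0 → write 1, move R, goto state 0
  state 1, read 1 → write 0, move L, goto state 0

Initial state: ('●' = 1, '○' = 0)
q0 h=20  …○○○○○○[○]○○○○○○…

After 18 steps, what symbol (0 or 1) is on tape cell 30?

1

0) q0 h=20  …○○○○○○[○]○○○○○○…
1) q1 h=21  …○○○○○●[○]○○○○○○…
2) q0 h=22  …○○○○●●[○]○○○○○○…
3) q1 h=23  …○○○●●●[○]○○○○○○…
4) q0 h=24  …○○●●●●[○]○○○○○○…
5) q1 h=25  …○●●●●●[○]○○○○○○…
6) q0 h=26  …●●●●●●[○]○○○○○○…
7) q1 h=27  …●●●●●●[○]○○○○○○…
8) q0 h=28  …●●●●●●[○]○○○○○○…
9) q1 h=29  …●●●●●●[○]○○○○○○…
10) q0 h=30  …●●●●●●[○]○○○○○○…
11) q1 h=31  …●●●●●●[○]○○○○○○…
12) q0 h=32  …●●●●●●[○]○○○○○○…
13) q1 h=33  …●●●●●●[○]○○○○○○…
14) q0 h=34  …●●●●●●[○]○○○○○○|
15) q1 h=35  …●●●●●●[○]○○○○○|
16) q0 h=36  …●●●●●●[○]○○○○|
17) q1 h=37  …●●●●●●[○]○○○|
18) q0 h=38  …●●●●●●[○]○○|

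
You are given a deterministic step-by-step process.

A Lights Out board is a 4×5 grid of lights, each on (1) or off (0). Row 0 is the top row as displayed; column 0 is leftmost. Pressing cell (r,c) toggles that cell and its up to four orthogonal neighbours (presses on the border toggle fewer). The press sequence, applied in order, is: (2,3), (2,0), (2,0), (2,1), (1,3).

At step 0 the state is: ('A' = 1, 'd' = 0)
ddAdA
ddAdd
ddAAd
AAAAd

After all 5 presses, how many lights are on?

12

step 0: ddAdA
ddAdd
ddAAd
AAAAd
step 1: ddAdA
ddAAd
ddddA
AAAdd
step 2: ddAdA
AdAAd
AAddA
dAAdd
step 3: ddAdA
ddAAd
ddddA
AAAdd
step 4: ddAdA
dAAAd
AAAdA
AdAdd
step 5: ddAAA
dAddA
AAAAA
AdAdd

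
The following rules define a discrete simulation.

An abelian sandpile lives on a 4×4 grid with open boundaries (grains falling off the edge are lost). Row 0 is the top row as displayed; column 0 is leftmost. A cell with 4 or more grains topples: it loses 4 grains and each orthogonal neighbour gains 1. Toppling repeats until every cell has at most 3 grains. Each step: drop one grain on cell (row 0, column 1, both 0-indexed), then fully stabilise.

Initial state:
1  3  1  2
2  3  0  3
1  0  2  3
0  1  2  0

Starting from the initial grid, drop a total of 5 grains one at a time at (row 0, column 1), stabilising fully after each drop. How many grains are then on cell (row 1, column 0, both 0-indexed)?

[0] 1  3  1  2
2  3  0  3
1  0  2  3
0  1  2  0
[1] 2  1  2  2
3  0  1  3
1  1  2  3
0  1  2  0
[2] 2  2  2  2
3  0  1  3
1  1  2  3
0  1  2  0
[3] 2  3  2  2
3  0  1  3
1  1  2  3
0  1  2  0
[4] 3  0  3  2
3  1  1  3
1  1  2  3
0  1  2  0
[5] 3  1  3  2
3  1  1  3
1  1  2  3
0  1  2  0

3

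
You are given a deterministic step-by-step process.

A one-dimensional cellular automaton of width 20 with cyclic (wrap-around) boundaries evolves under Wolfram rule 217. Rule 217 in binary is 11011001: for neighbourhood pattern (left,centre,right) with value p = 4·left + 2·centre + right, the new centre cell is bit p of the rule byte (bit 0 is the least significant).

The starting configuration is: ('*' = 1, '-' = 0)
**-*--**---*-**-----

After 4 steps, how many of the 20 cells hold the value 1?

0) **-*--**---*-**-----
1) **--*-****---******-
2) ***---******-******-
3) *****-******-******-
4) *****-******-******-

17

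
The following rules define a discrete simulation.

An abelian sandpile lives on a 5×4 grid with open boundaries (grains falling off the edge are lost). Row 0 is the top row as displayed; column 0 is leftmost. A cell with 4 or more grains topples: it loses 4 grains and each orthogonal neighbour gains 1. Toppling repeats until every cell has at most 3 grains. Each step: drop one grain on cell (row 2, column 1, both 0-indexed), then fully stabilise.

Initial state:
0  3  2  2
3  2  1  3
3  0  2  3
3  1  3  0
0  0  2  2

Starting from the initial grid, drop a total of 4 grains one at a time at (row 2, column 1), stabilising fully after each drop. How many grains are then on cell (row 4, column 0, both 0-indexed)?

gen 0: 0  3  2  2
3  2  1  3
3  0  2  3
3  1  3  0
0  0  2  2
gen 1: 0  3  2  2
3  2  1  3
3  1  2  3
3  1  3  0
0  0  2  2
gen 2: 0  3  2  2
3  2  1  3
3  2  2  3
3  1  3  0
0  0  2  2
gen 3: 0  3  2  2
3  2  1  3
3  3  2  3
3  1  3  0
0  0  2  2
gen 4: 2  0  3  2
1  1  2  3
2  2  3  3
0  3  3  0
1  0  2  2

1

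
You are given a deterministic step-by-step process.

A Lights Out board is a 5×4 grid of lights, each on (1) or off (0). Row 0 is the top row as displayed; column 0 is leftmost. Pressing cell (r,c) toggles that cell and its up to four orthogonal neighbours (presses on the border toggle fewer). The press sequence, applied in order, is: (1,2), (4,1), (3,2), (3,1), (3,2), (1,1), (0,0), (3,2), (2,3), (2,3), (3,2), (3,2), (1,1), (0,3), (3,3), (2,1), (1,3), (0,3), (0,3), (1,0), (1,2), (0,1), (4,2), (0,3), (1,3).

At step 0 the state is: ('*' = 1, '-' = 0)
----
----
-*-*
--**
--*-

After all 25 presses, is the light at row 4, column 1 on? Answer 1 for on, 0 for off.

[0] ----
----
-*-*
--**
--*-
[1] --*-
-***
-***
--**
--*-
[2] --*-
-***
-***
-***
**--
[3] --*-
-***
-*-*
----
***-
[4] --*-
-***
---*
***-
*-*-
[5] --*-
-***
--**
*--*
*---
[6] -**-
*--*
-***
*--*
*---
[7] *-*-
---*
-***
*--*
*---
[8] *-*-
---*
-*-*
***-
*-*-
[9] *-*-
----
-**-
****
*-*-
[10] *-*-
---*
-*-*
***-
*-*-
[11] *-*-
---*
-***
*--*
*---
[12] *-*-
---*
-*-*
***-
*-*-
[13] ***-
****
---*
***-
*-*-
[14] **-*
***-
---*
***-
*-*-
[15] **-*
***-
----
**-*
*-**
[16] **-*
*-*-
***-
*--*
*-**
[17] **--
*--*
****
*--*
*-**
[18] ****
*---
****
*--*
*-**
[19] **--
*--*
****
*--*
*-**
[20] -*--
-*-*
-***
*--*
*-**
[21] -**-
--*-
-*-*
*--*
*-**
[22] *---
-**-
-*-*
*--*
*-**
[23] *---
-**-
-*-*
*-**
**--
[24] *-**
-***
-*-*
*-**
**--
[25] *-*-
-*--
-*--
*-**
**--

1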